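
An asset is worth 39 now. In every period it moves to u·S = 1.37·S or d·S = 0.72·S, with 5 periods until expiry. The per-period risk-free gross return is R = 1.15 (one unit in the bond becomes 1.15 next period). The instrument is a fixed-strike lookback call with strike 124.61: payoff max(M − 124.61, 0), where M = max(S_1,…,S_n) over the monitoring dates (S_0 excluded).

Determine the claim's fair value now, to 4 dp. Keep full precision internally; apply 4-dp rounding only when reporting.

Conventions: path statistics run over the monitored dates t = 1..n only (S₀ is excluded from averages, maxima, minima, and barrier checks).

With p* = (R−d)/(u−d) = 0.6615, sum probability × payoff across the paths and divide by R^5.
Enumerate all 2^5 = 32 price paths (U = up ×1.37, D = down ×0.72); each path with k up-moves has probability p*^k·(1−p*)^(5−k).
DDDDD: M=28.0800, payoff=0.0000, prob=0.004442
UDDDD: M=53.4300, payoff=0.0000, prob=0.008681
DUDDD: M=38.4696, payoff=0.0000, prob=0.008681
UUDDD: M=73.1991, payoff=0.0000, prob=0.016968
DDUDD: M=28.0800, payoff=0.0000, prob=0.008681
UDUDD: M=53.4300, payoff=0.0000, prob=0.016968
DUUDD: M=52.7034, payoff=0.0000, prob=0.016968
UUUDD: M=100.2828, payoff=0.0000, prob=0.033165
DDDUD: M=28.0800, payoff=0.0000, prob=0.008681
UDDUD: M=53.4300, payoff=0.0000, prob=0.016968
DUDUD: M=38.4696, payoff=0.0000, prob=0.016968
UUDUD: M=73.1991, payoff=0.0000, prob=0.033165
DDUUD: M=37.9464, payoff=0.0000, prob=0.016968
UDUUD: M=72.2036, payoff=0.0000, prob=0.033165
DUUUD: M=72.2036, payoff=0.0000, prob=0.033165
UUUUD: M=137.3874, payoff=12.7774, prob=0.064823
DDDDU: M=28.0800, payoff=0.0000, prob=0.008681
UDDDU: M=53.4300, payoff=0.0000, prob=0.016968
DUDDU: M=38.4696, payoff=0.0000, prob=0.016968
UUDDU: M=73.1991, payoff=0.0000, prob=0.033165
DDUDU: M=28.0800, payoff=0.0000, prob=0.016968
UDUDU: M=53.4300, payoff=0.0000, prob=0.033165
DUUDU: M=52.7034, payoff=0.0000, prob=0.033165
UUUDU: M=100.2828, payoff=0.0000, prob=0.064823
DDDUU: M=28.0800, payoff=0.0000, prob=0.016968
UDDUU: M=53.4300, payoff=0.0000, prob=0.033165
DUDUU: M=51.9866, payoff=0.0000, prob=0.033165
UUDUU: M=98.9189, payoff=0.0000, prob=0.064823
DDUUU: M=51.9866, payoff=0.0000, prob=0.033165
UDUUU: M=98.9189, payoff=0.0000, prob=0.064823
DUUUU: M=98.9189, payoff=0.0000, prob=0.064823
UUUUU: M=188.2207, payoff=63.6107, prob=0.126700
Price = Σ prob·payoff / R^5 = 8.887728 / 2.011357 = 4.4188

price = 4.4188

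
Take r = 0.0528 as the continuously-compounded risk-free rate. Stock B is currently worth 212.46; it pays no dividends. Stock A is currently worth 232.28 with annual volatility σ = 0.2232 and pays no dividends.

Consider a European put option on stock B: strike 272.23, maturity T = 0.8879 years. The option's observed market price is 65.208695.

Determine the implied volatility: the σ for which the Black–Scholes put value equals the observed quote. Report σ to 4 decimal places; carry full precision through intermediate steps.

sigma = 0.4190

At σ = 0.4190 the Black–Scholes value reproduces the quote:
σ√T = 0.419·√0.8879 = 0.394817
d₁ = (ln(S/K) + (r+σ²/2)T) / (σ√T) = (ln(212.46/272.23) + (0.0528+0.419²/2)·0.8879) / 0.394817 = (-0.247894 + 0.124821) / 0.394817 = -0.311719
d₂ = d₁ − σ√T = -0.311719 − 0.394817 = -0.706536
e^{−rT} = 0.954201
N(−d₁) = 0.622373,  N(−d₂) = 0.760073
V = K·e^{−rT}·N(−d₂) − S·N(−d₁) = 197.438077 − 132.229382 = 65.208695 (the observed quote) — the price is monotone increasing in volatility, hence this σ is the only solution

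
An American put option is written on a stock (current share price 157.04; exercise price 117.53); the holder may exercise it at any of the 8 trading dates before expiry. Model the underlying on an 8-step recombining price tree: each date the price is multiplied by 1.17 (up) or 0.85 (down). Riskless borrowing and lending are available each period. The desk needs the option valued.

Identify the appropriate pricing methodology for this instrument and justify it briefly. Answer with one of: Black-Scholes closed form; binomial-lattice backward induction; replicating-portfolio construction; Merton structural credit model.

framework: binomial-lattice backward induction

Key observation: an American put (K = 117.53, S₀ = 157.04) on a 8-date tree has no closed form — the optimal stopping decision is embedded and must be resolved recursively from expiry.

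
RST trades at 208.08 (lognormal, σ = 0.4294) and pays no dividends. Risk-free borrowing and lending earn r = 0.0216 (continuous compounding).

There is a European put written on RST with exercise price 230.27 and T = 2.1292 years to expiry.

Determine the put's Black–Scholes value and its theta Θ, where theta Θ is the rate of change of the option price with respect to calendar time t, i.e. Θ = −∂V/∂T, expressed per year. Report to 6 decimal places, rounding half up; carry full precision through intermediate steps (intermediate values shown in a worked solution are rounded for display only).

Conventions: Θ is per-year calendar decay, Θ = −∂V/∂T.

σ√T = 0.4294·√2.1292 = 0.626571
d₁ = (ln(S/K) + (r+σ²/2)T) / (σ√T) = (ln(208.08/230.27) + (0.0216+0.4294²/2)·2.1292) / 0.626571 = (-0.101330 + 0.242286) / 0.626571 = 0.224965
d₂ = d₁ − σ√T = 0.224965 − 0.626571 = -0.401606
e^{−rT} = 0.955051
N(−d₁) = 0.411003,  N(−d₂) = 0.656013
Put price V = K·e^{−rT}·N(−d₂) − S·N(−d₁) = 144.270100 − 85.521575 = 58.748526
φ(d₁) = (1/√(2π))·e^{−d₁²/2} = 0.388974
Θ = −S·φ(d₁)·σ/(2√T) + r·K·e^{−rT}·N(−d₂) = −11.908980 + 3.116234 = -8.792746

price = 58.748526
Θ = -8.792746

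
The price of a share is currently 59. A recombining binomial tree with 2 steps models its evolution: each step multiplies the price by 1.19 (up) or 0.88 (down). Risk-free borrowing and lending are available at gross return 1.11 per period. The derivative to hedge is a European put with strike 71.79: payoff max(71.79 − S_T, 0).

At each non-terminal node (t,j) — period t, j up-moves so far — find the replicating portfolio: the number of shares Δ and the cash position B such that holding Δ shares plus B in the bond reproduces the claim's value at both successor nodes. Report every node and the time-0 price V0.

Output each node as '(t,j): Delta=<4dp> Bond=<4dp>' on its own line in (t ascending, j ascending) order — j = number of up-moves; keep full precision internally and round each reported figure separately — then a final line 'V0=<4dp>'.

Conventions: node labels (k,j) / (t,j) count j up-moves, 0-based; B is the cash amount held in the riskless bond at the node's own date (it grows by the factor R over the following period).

Under the risk-neutral measure, an up-move has probability p* = (R−d)/(u−d) = 0.7419 and values discount at R = 1.11.
Expiry values: V(2,0)=26.1004, V(2,1)=10.0052, V(2,2)=0.0000
  t=1,j=0: stock 51.9200 → up 61.7848 (V=10.0052), down 45.6896 (V=26.1004). Price 12.7557; hedge Δ=-1.0000, bond B=64.6757.
  t=1,j=1: stock 70.2100 → up 83.5499 (V=0.0000), down 61.7848 (V=10.0052). Price 2.3261; hedge Δ=-0.4597, bond B=34.6010.
  t=0,j=0: stock 59.0000 → up 70.2100 (V=2.3261), down 51.9200 (V=12.7557). Price 4.5204; hedge Δ=-0.5702, bond B=38.1641.
As a check, the time-0 holding Δ(0,0)·S0 + B(0,0) comes to 4.5204 — exactly V0.

(0,0): Delta=-0.5702 Bond=38.1641
(1,0): Delta=-1.0000 Bond=64.6757
(1,1): Delta=-0.4597 Bond=34.6010
V0=4.5204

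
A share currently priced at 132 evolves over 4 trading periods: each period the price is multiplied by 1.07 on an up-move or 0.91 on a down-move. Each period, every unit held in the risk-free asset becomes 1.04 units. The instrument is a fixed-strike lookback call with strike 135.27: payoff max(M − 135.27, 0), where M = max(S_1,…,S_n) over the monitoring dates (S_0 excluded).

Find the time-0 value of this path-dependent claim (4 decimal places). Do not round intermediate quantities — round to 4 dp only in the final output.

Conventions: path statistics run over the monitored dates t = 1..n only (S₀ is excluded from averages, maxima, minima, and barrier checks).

Under the martingale measure an up-move has probability p* = 0.8125; value the claim as the probability-weighted average of per-path payoffs, discounted 4 periods at R = 1.04.
Enumerate all 2^4 = 16 price paths (U = up ×1.07, D = down ×0.91); each path with k up-moves has probability p*^k·(1−p*)^(4−k).
DDDD: M=120.1200, payoff=0.0000, prob=0.001236
UDDD: M=141.2400, payoff=5.9700, prob=0.005356
DUDD: M=128.5284, payoff=0.0000, prob=0.005356
UUDD: M=151.1268, payoff=15.8568, prob=0.023209
DDUD: M=120.1200, payoff=0.0000, prob=0.005356
UDUD: M=141.2400, payoff=5.9700, prob=0.023209
DUUD: M=137.5254, payoff=2.2554, prob=0.023209
UUUD: M=161.7057, payoff=26.4357, prob=0.100571
DDDU: M=120.1200, payoff=0.0000, prob=0.005356
UDDU: M=141.2400, payoff=5.9700, prob=0.023209
DUDU: M=128.5284, payoff=0.0000, prob=0.023209
UUDU: M=151.1268, payoff=15.8568, prob=0.100571
DDUU: M=125.1481, payoff=0.0000, prob=0.023209
UDUU: M=147.1522, payoff=11.8822, prob=0.100571
DUUU: M=147.1522, payoff=11.8822, prob=0.100571
UUUU: M=173.0251, payoff=37.7551, prob=0.435806
Price = Σ prob·payoff / R^4 = 23.826720 / 1.169859 = 20.3672

price = 20.3672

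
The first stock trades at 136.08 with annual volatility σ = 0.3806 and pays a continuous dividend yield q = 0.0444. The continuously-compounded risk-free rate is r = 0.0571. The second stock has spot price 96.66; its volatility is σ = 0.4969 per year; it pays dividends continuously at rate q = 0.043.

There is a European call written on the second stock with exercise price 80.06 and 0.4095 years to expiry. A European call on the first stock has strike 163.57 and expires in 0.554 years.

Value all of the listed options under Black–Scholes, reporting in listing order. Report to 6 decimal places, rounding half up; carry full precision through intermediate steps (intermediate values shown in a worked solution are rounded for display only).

price(the second stock call K=80.06) = 21.274525
price(the first stock call K=163.57) = 6.620908

[the second stock call K=80.06]
σ√T = 0.4969·√0.4095 = 0.317977
d₁ = (ln(S/K) + (r−q+σ²/2)T) / (σ√T) = (ln(96.66/80.06) + (0.0571−0.043+0.4969²/2)·0.4095) / 0.317977 = (0.188423 + 0.056329) / 0.317977 = 0.769716
d₂ = d₁ − σ√T = 0.769716 − 0.317977 = 0.451738
e^{−rT} = 0.976889
e^{−qT} = 0.982546
N(d₁) = 0.779266,  N(d₂) = 0.674271
price = S·e^{−qT}·N(d₁) − K·e^{−rT}·N(d₂) = 74.009093 − 52.734568 = 21.274525
[the first stock call K=163.57]
σ√T = 0.3806·√0.554 = 0.283285
d₁ = (ln(S/K) + (r−q+σ²/2)T) / (σ√T) = (ln(136.08/163.57) + (0.0571−0.0444+0.3806²/2)·0.554) / 0.283285 = (-0.183998 + 0.047161) / 0.283285 = -0.483037
d₂ = d₁ − σ√T = -0.483037 − 0.283285 = -0.766322
e^{−rT} = 0.968862
e^{−qT} = 0.975702
N(d₁) = 0.314535,  N(d₂) = 0.221742
price = S·e^{−qT}·N(d₁) − K·e^{−rT}·N(d₂) = 41.761921 − 35.141013 = 6.620908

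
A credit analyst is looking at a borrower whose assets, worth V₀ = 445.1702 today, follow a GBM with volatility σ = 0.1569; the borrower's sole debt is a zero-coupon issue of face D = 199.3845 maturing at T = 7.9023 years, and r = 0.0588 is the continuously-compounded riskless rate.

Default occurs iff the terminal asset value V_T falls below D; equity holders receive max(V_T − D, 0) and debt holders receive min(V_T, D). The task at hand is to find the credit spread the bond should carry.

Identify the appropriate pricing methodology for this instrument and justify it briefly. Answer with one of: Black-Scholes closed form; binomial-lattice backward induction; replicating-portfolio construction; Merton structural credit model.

framework: Merton structural credit model

Key observation: the data describe a firm's assets (V₀ = 445.1702, GBM) and a single zero-coupon debt of face 199.3845, so credit quantities follow from equity-as-call in the structural model.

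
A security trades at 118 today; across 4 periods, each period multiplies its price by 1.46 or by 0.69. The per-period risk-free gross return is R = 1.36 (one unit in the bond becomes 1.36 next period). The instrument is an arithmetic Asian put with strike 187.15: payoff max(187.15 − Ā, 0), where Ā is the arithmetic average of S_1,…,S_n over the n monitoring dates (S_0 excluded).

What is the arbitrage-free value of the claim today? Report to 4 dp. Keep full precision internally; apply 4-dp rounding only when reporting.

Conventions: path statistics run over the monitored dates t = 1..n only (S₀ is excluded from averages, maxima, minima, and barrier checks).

price = 2.5643

With p* = (R−d)/(u−d) = 0.8701, sum probability × payoff across the paths and divide by R^4.
Enumerate all 2^4 = 16 price paths (U = up ×1.46, D = down ×0.69); each path with k up-moves has probability p*^k·(1−p*)^(4−k).
DDDD: Ā=50.7778, payoff=136.3722, prob=0.000284
UDDD: Ā=107.4428, payoff=79.7072, prob=0.001906
DUDD: Ā=84.7278, payoff=102.4222, prob=0.001906
UUDD: Ā=179.2791, payoff=7.8709, prob=0.012770
DDUD: Ā=69.0545, payoff=118.0955, prob=0.001906
UDUD: Ā=146.1152, payoff=41.0348, prob=0.012770
DUUD: Ā=123.4002, payoff=63.7498, prob=0.012770
UUUD: Ā=261.1077, payoff=0.0000, prob=0.085558
DDDU: Ā=58.2398, payoff=128.9102, prob=0.001906
UDDU: Ā=123.2321, payoff=63.9179, prob=0.012770
DUDU: Ā=100.5171, payoff=86.6329, prob=0.012770
UUDU: Ā=212.6884, payoff=0.0000, prob=0.085558
DDUU: Ā=84.8438, payoff=102.3062, prob=0.012770
UDUU: Ā=179.5245, payoff=7.6255, prob=0.085558
DUUU: Ā=156.8095, payoff=30.3405, prob=0.085558
UUUU: Ā=331.7999, payoff=0.0000, prob=0.573240
Price = Σ prob·payoff / R^4 = 8.772546 / 3.421020 = 2.5643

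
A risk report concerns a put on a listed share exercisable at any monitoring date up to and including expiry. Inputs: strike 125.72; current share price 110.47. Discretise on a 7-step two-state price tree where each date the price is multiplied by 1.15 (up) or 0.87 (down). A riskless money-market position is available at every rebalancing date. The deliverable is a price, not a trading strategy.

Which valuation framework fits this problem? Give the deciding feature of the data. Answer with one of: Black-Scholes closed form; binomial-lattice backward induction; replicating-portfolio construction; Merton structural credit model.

framework: binomial-lattice backward induction

Key observation: the defining feature is the embedded early-exercise option across 7 discrete dates on the spot-110.47 tree; pricing the strike-125.72 put means working backward with an exercise test at every node.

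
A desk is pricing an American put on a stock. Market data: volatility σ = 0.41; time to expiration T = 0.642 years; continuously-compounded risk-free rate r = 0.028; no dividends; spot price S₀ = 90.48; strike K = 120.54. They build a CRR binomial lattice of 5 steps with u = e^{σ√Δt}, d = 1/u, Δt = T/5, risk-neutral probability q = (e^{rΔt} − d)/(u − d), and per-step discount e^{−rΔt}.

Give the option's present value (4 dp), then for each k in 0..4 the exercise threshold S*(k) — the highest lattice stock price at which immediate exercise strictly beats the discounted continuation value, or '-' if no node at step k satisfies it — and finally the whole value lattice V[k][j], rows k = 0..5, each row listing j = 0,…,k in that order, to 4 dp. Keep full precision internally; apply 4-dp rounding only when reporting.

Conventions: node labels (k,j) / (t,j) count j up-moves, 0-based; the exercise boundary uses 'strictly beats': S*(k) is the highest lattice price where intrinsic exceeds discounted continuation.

Δt=0.12840, u=1.15826, d=0.86337, q=0.47555, disc=e^(-rΔt)=0.99641
k=5 terminal: V=max(K-S,0) → 77.1359 62.3110 42.4225 15.7410 0.0000 0.0000
k=4: j=0 S=50.2730 intr=70.2670 cont=69.8344 V=70.2670[EX]; j=1 S=67.4441 intr=53.0959 cont=52.6633 V=53.0959[EX]; j=2 S=90.4800 intr=30.0600 cont=29.6274 V=30.0600[EX]; j=3 S=121.3840 intr=0.0000 cont=8.2257 V=8.2257[hold]; j=4 S=162.8434 intr=0.0000 cont=0.0000 V=0.0000[hold]  S*(4)=90.4800
k=3: j=0 S=58.2290 intr=62.3110 cont=61.8784 V=62.3110[EX]; j=1 S=78.1175 intr=42.4225 cont=41.9899 V=42.4225[EX]; j=2 S=104.7990 intr=15.7410 cont=19.6061 V=19.6061[hold]; j=3 S=140.5937 intr=0.0000 cont=4.2985 V=4.2985[hold]  S*(3)=78.1175
k=2: j=0 S=67.4441 intr=53.0959 cont=52.6633 V=53.0959[EX]; j=1 S=90.4800 intr=30.0600 cont=31.4588 V=31.4588[hold]; j=2 S=121.3840 intr=0.0000 cont=12.2823 V=12.2823[hold]  S*(2)=67.4441
k=1: j=0 S=78.1175 intr=42.4225 cont=42.6528 V=42.6528[hold]; j=1 S=104.7990 intr=15.7410 cont=22.2593 V=22.2593[hold]  S*(1)=-
k=0: j=0 S=90.4800 intr=30.0600 cont=32.8364 V=32.8364[hold]  S*(0)=-

price = 32.8364
boundary = - - 67.4441 78.1175 90.4800
tree:
32.8364
42.6528 22.2593
53.0959 31.4588 12.2823
62.3110 42.4225 19.6061 4.2985
70.2670 53.0959 30.0600 8.2257 0.0000
77.1359 62.3110 42.4225 15.7410 0.0000 0.0000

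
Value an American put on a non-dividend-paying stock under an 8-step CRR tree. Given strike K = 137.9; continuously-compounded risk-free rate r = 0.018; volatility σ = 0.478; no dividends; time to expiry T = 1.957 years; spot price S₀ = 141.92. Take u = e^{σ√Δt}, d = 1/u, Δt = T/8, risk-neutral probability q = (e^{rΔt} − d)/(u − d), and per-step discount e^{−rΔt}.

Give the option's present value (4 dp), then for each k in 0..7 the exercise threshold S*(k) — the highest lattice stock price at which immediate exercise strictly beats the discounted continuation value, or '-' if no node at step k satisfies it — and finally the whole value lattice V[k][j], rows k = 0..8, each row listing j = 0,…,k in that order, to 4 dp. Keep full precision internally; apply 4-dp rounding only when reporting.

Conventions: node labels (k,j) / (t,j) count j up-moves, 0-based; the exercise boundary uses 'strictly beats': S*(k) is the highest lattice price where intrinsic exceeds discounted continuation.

Δt=0.24463  u=1.26670  d=0.78945  q=0.45042  discount=0.99561
step 8 (expiry): payoffs max(K−S,0) = 116.4885 103.5445 82.7754 49.4507 0.0000 0.0000 0.0000 0.0000 0.0000
step 7: (k=7,j=0): S=27.1220, K−S=110.7780, hold=110.1721 ⇒ V=110.7780 exercise | (k=7,j=1): S=43.5182, K−S=94.3818, hold=93.7759 ⇒ V=94.3818 exercise | (k=7,j=2): S=69.8265, K−S=68.0735, hold=67.4677 ⇒ V=68.0735 exercise | (k=7,j=3): S=112.0390, K−S=25.8610, hold=27.0579 ⇒ V=27.0579 continue | (k=7,j=4): S=179.7704, K−S=0.0000, hold=0.0000 ⇒ V=0.0000 continue | (k=7,j=5): S=288.4477, K−S=0.0000, hold=0.0000 ⇒ V=0.0000 continue | (k=7,j=6): S=462.8243, K−S=0.0000, hold=0.0000 ⇒ V=0.0000 continue | (k=7,j=7): S=742.6175, K−S=0.0000, hold=0.0000 ⇒ V=0.0000 continue  boundary S*=69.8265
step 6: (k=6,j=0): S=34.3555, K−S=103.5445, hold=102.9386 ⇒ V=103.5445 exercise | (k=6,j=1): S=55.1246, K−S=82.7754, hold=82.1695 ⇒ V=82.7754 exercise | (k=6,j=2): S=88.4493, K−S=49.4507, hold=49.3815 ⇒ V=49.4507 exercise | (k=6,j=3): S=141.9200, K−S=0.0000, hold=14.8052 ⇒ V=14.8052 continue | (k=6,j=4): S=227.7155, K−S=0.0000, hold=0.0000 ⇒ V=0.0000 continue | (k=6,j=5): S=365.3774, K−S=0.0000, hold=0.0000 ⇒ V=0.0000 continue | (k=6,j=6): S=586.2605, K−S=0.0000, hold=0.0000 ⇒ V=0.0000 continue  boundary S*=88.4493
step 5: (k=5,j=0): S=43.5182, K−S=94.3818, hold=93.7759 ⇒ V=94.3818 exercise | (k=5,j=1): S=69.8265, K−S=68.0735, hold=67.4677 ⇒ V=68.0735 exercise | (k=5,j=2): S=112.0390, K−S=25.8610, hold=33.6971 ⇒ V=33.6971 continue | (k=5,j=3): S=179.7704, K−S=0.0000, hold=8.1010 ⇒ V=8.1010 continue | (k=5,j=4): S=288.4477, K−S=0.0000, hold=0.0000 ⇒ V=0.0000 continue | (k=5,j=5): S=462.8243, K−S=0.0000, hold=0.0000 ⇒ V=0.0000 continue  boundary S*=69.8265
step 4: (k=4,j=0): S=55.1246, K−S=82.7754, hold=82.1695 ⇒ V=82.7754 exercise | (k=4,j=1): S=88.4493, K−S=49.4507, hold=52.3588 ⇒ V=52.3588 continue | (k=4,j=2): S=141.9200, K−S=0.0000, hold=22.0708 ⇒ V=22.0708 continue | (k=4,j=3): S=227.7155, K−S=0.0000, hold=4.4326 ⇒ V=4.4326 continue | (k=4,j=4): S=365.3774, K−S=0.0000, hold=0.0000 ⇒ V=0.0000 continue  boundary S*=55.1246
step 3: (k=3,j=0): S=69.8265, K−S=68.0735, hold=68.7718 ⇒ V=68.7718 continue | (k=3,j=1): S=112.0390, K−S=25.8610, hold=38.5465 ⇒ V=38.5465 continue | (k=3,j=2): S=179.7704, K−S=0.0000, hold=14.0642 ⇒ V=14.0642 continue | (k=3,j=3): S=288.4477, K−S=0.0000, hold=2.4254 ⇒ V=2.4254 continue  boundary S*=-
step 2: (k=2,j=0): S=88.4493, K−S=49.4507, hold=54.9155 ⇒ V=54.9155 continue | (k=2,j=1): S=141.9200, K−S=0.0000, hold=27.3984 ⇒ V=27.3984 continue | (k=2,j=2): S=227.7155, K−S=0.0000, hold=8.7831 ⇒ V=8.7831 continue  boundary S*=-
step 1: (k=1,j=0): S=112.0390, K−S=25.8610, hold=42.3345 ⇒ V=42.3345 continue | (k=1,j=1): S=179.7704, K−S=0.0000, hold=18.9302 ⇒ V=18.9302 continue  boundary S*=-
step 0: (k=0,j=0): S=141.9200, K−S=0.0000, hold=31.6531 ⇒ V=31.6531 continue  boundary S*=-

price = 31.6531
boundary = - - - - 55.1246 69.8265 88.4493 69.8265
tree:
31.6531
42.3345 18.9302
54.9155 27.3984 8.7831
68.7718 38.5465 14.0642 2.4254
82.7754 52.3588 22.0708 4.4326 0.0000
94.3818 68.0735 33.6971 8.1010 0.0000 0.0000
103.5445 82.7754 49.4507 14.8052 0.0000 0.0000 0.0000
110.7780 94.3818 68.0735 27.0579 0.0000 0.0000 0.0000 0.0000
116.4885 103.5445 82.7754 49.4507 0.0000 0.0000 0.0000 0.0000 0.0000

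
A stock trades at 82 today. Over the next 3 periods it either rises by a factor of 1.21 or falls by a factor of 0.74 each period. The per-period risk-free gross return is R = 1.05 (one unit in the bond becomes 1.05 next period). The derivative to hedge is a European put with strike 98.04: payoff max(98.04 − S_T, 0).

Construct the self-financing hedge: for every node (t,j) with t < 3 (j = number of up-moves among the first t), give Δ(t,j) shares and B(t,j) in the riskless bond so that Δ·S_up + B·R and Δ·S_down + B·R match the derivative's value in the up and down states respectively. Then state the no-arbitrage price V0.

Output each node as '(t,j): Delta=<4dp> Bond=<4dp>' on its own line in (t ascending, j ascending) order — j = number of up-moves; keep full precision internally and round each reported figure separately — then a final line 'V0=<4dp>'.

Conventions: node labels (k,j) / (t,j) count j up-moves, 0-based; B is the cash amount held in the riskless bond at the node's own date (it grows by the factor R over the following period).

Under the risk-neutral measure, an up-move has probability p* = (R−d)/(u−d) = 0.6596 and values discount at R = 1.05.
Terminal payoffs: V(3,0)=64.8116, V(3,1)=43.7071, V(3,2)=9.1984, V(3,3)=0.0000
(2,0): S=44.9032. Δ = (V_up−V_dn)/(S_up−S_dn) = (43.7071−64.8116)/(54.3329−33.2284) = -1.0000. V = [p*·43.7071 + (1−p*)·64.8116]/1.05 = 48.4682. B = V − Δ·S = 93.3714.
(2,1): S=73.4228. Δ = (V_up−V_dn)/(S_up−S_dn) = (9.1984−43.7071)/(88.8416−54.3329) = -1.0000. V = [p*·9.1984 + (1−p*)·43.7071]/1.05 = 19.9486. B = V − Δ·S = 93.3714.
(2,2): S=120.0562. Δ = (V_up−V_dn)/(S_up−S_dn) = (0.0000−9.1984)/(145.2680−88.8416) = -0.1630. V = [p*·0.0000 + (1−p*)·9.1984]/1.05 = 2.9823. B = V − Δ·S = 22.5534.
(1,0): S=60.6800. Δ = (V_up−V_dn)/(S_up−S_dn) = (19.9486−48.4682)/(73.4228−44.9032) = -1.0000. V = [p*·19.9486 + (1−p*)·48.4682]/1.05 = 28.2452. B = V − Δ·S = 88.9252.
(1,1): S=99.2200. Δ = (V_up−V_dn)/(S_up−S_dn) = (2.9823−19.9486)/(120.0562−73.4228) = -0.3638. V = [p*·2.9823 + (1−p*)·19.9486]/1.05 = 8.3410. B = V − Δ·S = 44.4396.
(0,0): S=82.0000. Δ = (V_up−V_dn)/(S_up−S_dn) = (8.3410−28.2452)/(99.2200−60.6800) = -0.5165. V = [p*·8.3410 + (1−p*)·28.2452]/1.05 = 14.3970. B = V − Δ·S = 56.7463.
Check: Δ(0,0)·S0 + B(0,0) = 14.3970 = V0.

(0,0): Delta=-0.5165 Bond=56.7463
(1,0): Delta=-1.0000 Bond=88.9252
(1,1): Delta=-0.3638 Bond=44.4396
(2,0): Delta=-1.0000 Bond=93.3714
(2,1): Delta=-1.0000 Bond=93.3714
(2,2): Delta=-0.1630 Bond=22.5534
V0=14.3970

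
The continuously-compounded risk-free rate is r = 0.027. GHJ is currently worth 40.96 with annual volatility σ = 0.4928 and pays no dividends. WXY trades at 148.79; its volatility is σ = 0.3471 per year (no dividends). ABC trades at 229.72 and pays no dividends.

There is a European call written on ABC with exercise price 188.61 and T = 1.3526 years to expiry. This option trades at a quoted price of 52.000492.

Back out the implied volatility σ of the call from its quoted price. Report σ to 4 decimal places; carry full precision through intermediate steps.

sigma = 0.2038

At σ = 0.2038 the Black–Scholes value reproduces the quote:
σ√T = 0.2038·√1.3526 = 0.237022
d₁ = (ln(S/K) + (r+σ²/2)T) / (σ√T) = (ln(229.72/188.61) + (0.027+0.2038²/2)·1.3526) / 0.237022 = (0.197180 + 0.064610) / 0.237022 = 1.104495
d₂ = d₁ − σ√T = 1.104495 − 0.237022 = 0.867473
e^{−rT} = 0.964139
N(d₁) = 0.865311,  N(d₂) = 0.807159
V = S·N(d₁) − K·e^{−rT}·N(d₂) = 198.779186 − 146.778694 = 52.000492 (equal to the quote); since ∂V/∂σ > 0 for all σ, the implied volatility is unique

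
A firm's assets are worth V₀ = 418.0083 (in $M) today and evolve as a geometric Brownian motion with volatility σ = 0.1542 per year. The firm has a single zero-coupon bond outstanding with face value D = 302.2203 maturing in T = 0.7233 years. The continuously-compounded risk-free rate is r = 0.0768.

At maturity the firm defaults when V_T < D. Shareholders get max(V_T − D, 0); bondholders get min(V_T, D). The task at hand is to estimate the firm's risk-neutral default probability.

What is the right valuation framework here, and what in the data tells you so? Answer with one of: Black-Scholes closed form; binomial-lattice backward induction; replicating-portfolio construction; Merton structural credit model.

framework: Merton structural credit model

Key observation: with the firm-asset dynamics (V₀ = 418.0083) and a single zero-coupon liability of face 302.2203 given, debt value, spread, and default probability all derive from the option view of the balance sheet.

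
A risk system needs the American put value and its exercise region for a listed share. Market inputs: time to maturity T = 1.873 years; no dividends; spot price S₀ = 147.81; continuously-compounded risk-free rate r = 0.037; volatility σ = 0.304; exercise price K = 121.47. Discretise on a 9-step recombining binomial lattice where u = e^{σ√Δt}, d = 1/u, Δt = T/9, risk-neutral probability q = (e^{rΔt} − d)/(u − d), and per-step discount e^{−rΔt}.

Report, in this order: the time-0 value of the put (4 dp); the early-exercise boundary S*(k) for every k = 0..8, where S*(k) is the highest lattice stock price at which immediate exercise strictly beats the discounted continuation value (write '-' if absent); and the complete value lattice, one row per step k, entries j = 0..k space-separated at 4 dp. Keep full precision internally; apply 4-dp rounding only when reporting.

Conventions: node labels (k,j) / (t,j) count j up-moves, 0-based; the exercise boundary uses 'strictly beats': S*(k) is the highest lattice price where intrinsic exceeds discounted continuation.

params: Δt=0.20811 u=1.14876 d=0.87050 q=0.49316 e^(-rΔt)=0.99233
t_9 payoffs: 79.0429 65.4812 47.5846 23.9672 0.0000 0.0000 0.0000 0.0000 0.0000 0.0000
t_8: node(8,0) S=48.7385 payoff=72.7315 vs cont=71.7998 → 72.7315 [stop]  node(8,1) S=64.3176 payoff=57.1524 vs cont=56.2206 → 57.1524 [stop]  node(8,2) S=84.8766 payoff=36.5934 vs cont=35.6617 → 36.5934 [stop]  node(8,3) S=112.0072 payoff=9.4628 vs cont=12.0543 → 12.0543 [wait]  node(8,4) S=147.8100 payoff=0.0000 vs cont=0.0000 → 0.0000 [wait]  node(8,5) S=195.0571 payoff=0.0000 vs cont=0.0000 → 0.0000 [wait]  node(8,6) S=257.4066 payoff=0.0000 vs cont=0.0000 → 0.0000 [wait]  node(8,7) S=339.6861 payoff=0.0000 vs cont=0.0000 → 0.0000 [wait]  node(8,8) S=448.2659 payoff=0.0000 vs cont=0.0000 → 0.0000 [wait]  ⇒ S*(8)=84.8766
t_7: node(7,0) S=55.9888 payoff=65.4812 vs cont=64.5495 → 65.4812 [stop]  node(7,1) S=73.8854 payoff=47.5846 vs cont=46.6528 → 47.5846 [stop]  node(7,2) S=97.5028 payoff=23.9672 vs cont=24.3037 → 24.3037 [wait]  node(7,3) S=128.6693 payoff=0.0000 vs cont=6.0627 → 6.0627 [wait]  node(7,4) S=169.7981 payoff=0.0000 vs cont=0.0000 → 0.0000 [wait]  node(7,5) S=224.0736 payoff=0.0000 vs cont=0.0000 → 0.0000 [wait]  node(7,6) S=295.6982 payoff=0.0000 vs cont=0.0000 → 0.0000 [wait]  node(7,7) S=390.2175 payoff=0.0000 vs cont=0.0000 → 0.0000 [wait]  ⇒ S*(7)=73.8854
t_6: node(6,0) S=64.3176 payoff=57.1524 vs cont=56.2206 → 57.1524 [stop]  node(6,1) S=84.8766 payoff=36.5934 vs cont=35.8263 → 36.5934 [stop]  node(6,2) S=112.0072 payoff=9.4628 vs cont=15.1905 → 15.1905 [wait]  node(6,3) S=147.8100 payoff=0.0000 vs cont=3.0492 → 3.0492 [wait]  node(6,4) S=195.0571 payoff=0.0000 vs cont=0.0000 → 0.0000 [wait]  node(6,5) S=257.4066 payoff=0.0000 vs cont=0.0000 → 0.0000 [wait]  node(6,6) S=339.6861 payoff=0.0000 vs cont=0.0000 → 0.0000 [wait]  ⇒ S*(6)=84.8766
t_5: node(5,0) S=73.8854 payoff=47.5846 vs cont=46.6528 → 47.5846 [stop]  node(5,1) S=97.5028 payoff=23.9672 vs cont=25.8385 → 25.8385 [wait]  node(5,2) S=128.6693 payoff=0.0000 vs cont=9.1322 → 9.1322 [wait]  node(5,3) S=169.7981 payoff=0.0000 vs cont=1.5336 → 1.5336 [wait]  node(5,4) S=224.0736 payoff=0.0000 vs cont=0.0000 → 0.0000 [wait]  node(5,5) S=295.6982 payoff=0.0000 vs cont=0.0000 → 0.0000 [wait]  ⇒ S*(5)=73.8854
t_4: node(4,0) S=84.8766 payoff=36.5934 vs cont=36.5774 → 36.5934 [stop]  node(4,1) S=112.0072 payoff=9.4628 vs cont=17.4646 → 17.4646 [wait]  node(4,2) S=147.8100 payoff=0.0000 vs cont=5.3435 → 5.3435 [wait]  node(4,3) S=195.0571 payoff=0.0000 vs cont=0.7713 → 0.7713 [wait]  node(4,4) S=257.4066 payoff=0.0000 vs cont=0.0000 → 0.0000 [wait]  ⇒ S*(4)=84.8766
t_3: node(3,0) S=97.5028 payoff=23.9672 vs cont=26.9514 → 26.9514 [wait]  node(3,1) S=128.6693 payoff=0.0000 vs cont=11.3988 → 11.3988 [wait]  node(3,2) S=169.7981 payoff=0.0000 vs cont=3.0650 → 3.0650 [wait]  node(3,3) S=224.0736 payoff=0.0000 vs cont=0.3879 → 0.3879 [wait]  ⇒ S*(3)=-
t_2: node(2,0) S=112.0072 payoff=9.4628 vs cont=19.1335 → 19.1335 [wait]  node(2,1) S=147.8100 payoff=0.0000 vs cont=7.2330 → 7.2330 [wait]  node(2,2) S=195.0571 payoff=0.0000 vs cont=1.7314 → 1.7314 [wait]  ⇒ S*(2)=-
t_1: node(1,0) S=128.6693 payoff=0.0000 vs cont=13.1628 → 13.1628 [wait]  node(1,1) S=169.7981 payoff=0.0000 vs cont=4.4851 → 4.4851 [wait]  ⇒ S*(1)=-
t_0: node(0,0) S=147.8100 payoff=0.0000 vs cont=8.8151 → 8.8151 [wait]  ⇒ S*(0)=-

price = 8.8151
boundary = - - - - 84.8766 73.8854 84.8766 73.8854 84.8766
tree:
8.8151
13.1628 4.4851
19.1335 7.2330 1.7314
26.9514 11.3988 3.0650 0.3879
36.5934 17.4646 5.3435 0.7713 0.0000
47.5846 25.8385 9.1322 1.5336 0.0000 0.0000
57.1524 36.5934 15.1905 3.0492 0.0000 0.0000 0.0000
65.4812 47.5846 24.3037 6.0627 0.0000 0.0000 0.0000 0.0000
72.7315 57.1524 36.5934 12.0543 0.0000 0.0000 0.0000 0.0000 0.0000
79.0429 65.4812 47.5846 23.9672 0.0000 0.0000 0.0000 0.0000 0.0000 0.0000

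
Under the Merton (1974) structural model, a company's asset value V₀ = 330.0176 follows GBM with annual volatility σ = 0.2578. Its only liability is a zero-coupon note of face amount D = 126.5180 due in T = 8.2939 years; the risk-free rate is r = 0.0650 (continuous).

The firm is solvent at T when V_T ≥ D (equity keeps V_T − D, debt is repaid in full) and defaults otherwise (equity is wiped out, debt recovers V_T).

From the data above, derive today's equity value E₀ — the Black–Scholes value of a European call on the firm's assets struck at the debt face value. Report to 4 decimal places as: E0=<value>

E0=257.1124

With assets at 330.0176 and a single debt payment of 126.5180 at 8.2939 years:
d₁ = [ln(V₀/D) + (r + σ²/2)T] / (σ√T)
   = [ln(330.0176/126.5180) + (0.0650 + 0.5·0.2578²)·8.2939] / (0.2578·√8.2939)
   = [0.958761 + 0.814713] / 0.742442 = 2.388706
d₂ = d₁ − σ√T = 2.388706 − 0.742442 = 1.646264
N(d₁) = 0.991546,  N(d₂) = 0.950145,  e^(−rT) = 0.583271
E₀ = V₀·N(d₁) − D·e^(−rT)·N(d₂)
   = 330.0176·0.991546 − 126.5180·0.583271·0.950145 = 257.112379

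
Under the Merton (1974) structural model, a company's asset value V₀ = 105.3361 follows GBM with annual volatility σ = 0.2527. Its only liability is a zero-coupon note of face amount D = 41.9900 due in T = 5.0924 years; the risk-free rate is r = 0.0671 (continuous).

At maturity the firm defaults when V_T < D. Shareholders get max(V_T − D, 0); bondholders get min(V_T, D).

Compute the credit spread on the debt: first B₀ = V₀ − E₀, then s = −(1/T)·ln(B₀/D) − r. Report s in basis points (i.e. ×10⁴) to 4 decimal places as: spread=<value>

spread=9.6384

Apply the equity-as-call identities (strike 41.9900, horizon 5.0924 years):
d₁ = [ln(V₀/D) + (r + σ²/2)T] / (σ√T)
   = [ln(105.3361/41.9900) + (0.0671 + 0.5·0.2527²)·5.0924] / (0.2527·√5.0924)
   = [0.919725 + 0.504293] / 0.570252 = 2.497175
d₂ = d₁ − σ√T = 2.497175 − 0.570252 = 1.926924
N(d₁) = 0.993741,  N(d₂) = 0.973005,  e^(−rT) = 0.710561
E₀ = V₀·N(d₁) − D·e^(−rT)·N(d₂)
   = 105.3361·0.993741 − 41.9900·0.710561·0.973005 = 75.645717
B₀ = V₀ − E₀ = 105.3361 − 75.645717 = 29.690383
spread = −(1/T)·ln(B₀/D) − r = −(1/5.0924)·ln(29.690383/41.9900) − 0.0671 = 0.00096384
in basis points: 0.00096384 × 10⁴ = 9.6384 bp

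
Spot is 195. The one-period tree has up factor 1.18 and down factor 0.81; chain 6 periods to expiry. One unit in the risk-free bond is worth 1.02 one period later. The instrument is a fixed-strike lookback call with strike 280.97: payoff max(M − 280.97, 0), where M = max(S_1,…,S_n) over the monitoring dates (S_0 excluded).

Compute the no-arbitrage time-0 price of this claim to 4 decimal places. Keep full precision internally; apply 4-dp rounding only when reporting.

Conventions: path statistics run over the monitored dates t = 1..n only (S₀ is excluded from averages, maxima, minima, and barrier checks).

Under the martingale measure an up-move has probability p* = 0.5676; value the claim as the probability-weighted average of per-path payoffs, discounted 6 periods at R = 1.02.
Enumerate all 2^6 = 64 price paths (U = up ×1.18, D = down ×0.81); each path with k up-moves has probability p*^k·(1−p*)^(6−k).
DDDDDD: M=157.9500, payoff=0.0000, prob=0.006539
UDDDDD: M=230.1000, payoff=0.0000, prob=0.008582
DUDDDD: M=186.3810, payoff=0.0000, prob=0.008582
UUDDDD: M=271.5180, payoff=0.0000, prob=0.011264
DDUDDD: M=157.9500, payoff=0.0000, prob=0.008582
UDUDDD: M=230.1000, payoff=0.0000, prob=0.011264
DUUDDD: M=219.9296, payoff=0.0000, prob=0.011264
UUUDDD: M=320.3912, payoff=39.4212, prob=0.014785
DDDUDD: M=157.9500, payoff=0.0000, prob=0.008582
UDDUDD: M=230.1000, payoff=0.0000, prob=0.011264
DUDUDD: M=186.3810, payoff=0.0000, prob=0.011264
UUDUDD: M=271.5180, payoff=0.0000, prob=0.014785
DDUUDD: M=178.1430, payoff=0.0000, prob=0.011264
UDUUDD: M=259.5169, payoff=0.0000, prob=0.014785
DUUUDD: M=259.5169, payoff=0.0000, prob=0.014785
UUUUDD: M=378.0617, payoff=97.0917, prob=0.019405
DDDDUD: M=157.9500, payoff=0.0000, prob=0.008582
UDDDUD: M=230.1000, payoff=0.0000, prob=0.011264
DUDDUD: M=186.3810, payoff=0.0000, prob=0.011264
UUDDUD: M=271.5180, payoff=0.0000, prob=0.014785
DDUDUD: M=157.9500, payoff=0.0000, prob=0.011264
UDUDUD: M=230.1000, payoff=0.0000, prob=0.014785
DUUDUD: M=219.9296, payoff=0.0000, prob=0.014785
UUUDUD: M=320.3912, payoff=39.4212, prob=0.019405
DDDUUD: M=157.9500, payoff=0.0000, prob=0.011264
UDDUUD: M=230.1000, payoff=0.0000, prob=0.014785
DUDUUD: M=210.2087, payoff=0.0000, prob=0.014785
UUDUUD: M=306.2299, payoff=25.2599, prob=0.019405
DDUUUD: M=210.2087, payoff=0.0000, prob=0.014785
UDUUUD: M=306.2299, payoff=25.2599, prob=0.019405
DUUUUD: M=306.2299, payoff=25.2599, prob=0.019405
UUUUUD: M=446.1128, payoff=165.1428, prob=0.025469
DDDDDU: M=157.9500, payoff=0.0000, prob=0.008582
UDDDDU: M=230.1000, payoff=0.0000, prob=0.011264
DUDDDU: M=186.3810, payoff=0.0000, prob=0.011264
UUDDDU: M=271.5180, payoff=0.0000, prob=0.014785
DDUDDU: M=157.9500, payoff=0.0000, prob=0.011264
UDUDDU: M=230.1000, payoff=0.0000, prob=0.014785
DUUDDU: M=219.9296, payoff=0.0000, prob=0.014785
UUUDDU: M=320.3912, payoff=39.4212, prob=0.019405
DDDUDU: M=157.9500, payoff=0.0000, prob=0.011264
UDDUDU: M=230.1000, payoff=0.0000, prob=0.014785
DUDUDU: M=186.3810, payoff=0.0000, prob=0.014785
UUDUDU: M=271.5180, payoff=0.0000, prob=0.019405
DDUUDU: M=178.1430, payoff=0.0000, prob=0.014785
UDUUDU: M=259.5169, payoff=0.0000, prob=0.019405
DUUUDU: M=259.5169, payoff=0.0000, prob=0.019405
UUUUDU: M=378.0617, payoff=97.0917, prob=0.025469
DDDDUU: M=157.9500, payoff=0.0000, prob=0.011264
UDDDUU: M=230.1000, payoff=0.0000, prob=0.014785
DUDDUU: M=186.3810, payoff=0.0000, prob=0.014785
UUDDUU: M=271.5180, payoff=0.0000, prob=0.019405
DDUDUU: M=170.2690, payoff=0.0000, prob=0.014785
UDUDUU: M=248.0463, payoff=0.0000, prob=0.019405
DUUDUU: M=248.0463, payoff=0.0000, prob=0.019405
UUUDUU: M=361.3513, payoff=80.3813, prob=0.025469
DDDUUU: M=170.2690, payoff=0.0000, prob=0.014785
UDDUUU: M=248.0463, payoff=0.0000, prob=0.019405
DUDUUU: M=248.0463, payoff=0.0000, prob=0.019405
UUDUUU: M=361.3513, payoff=80.3813, prob=0.025469
DDUUUU: M=248.0463, payoff=0.0000, prob=0.019405
UDUUUU: M=361.3513, payoff=80.3813, prob=0.025469
DUUUUU: M=361.3513, payoff=80.3813, prob=0.025469
UUUUUU: M=526.4131, payoff=245.4431, prob=0.033428
Price = Σ prob·payoff / R^6 = 28.539414 / 1.126162 = 25.3422

price = 25.3422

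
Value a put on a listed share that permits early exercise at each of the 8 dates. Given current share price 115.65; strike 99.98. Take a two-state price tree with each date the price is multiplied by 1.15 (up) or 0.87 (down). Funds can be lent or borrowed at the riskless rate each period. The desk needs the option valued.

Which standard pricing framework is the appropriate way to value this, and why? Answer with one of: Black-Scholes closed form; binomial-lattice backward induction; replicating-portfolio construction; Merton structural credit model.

Key observation: the put (strike 99.98 on spot 115.65) is American-style on a 8-step discrete price model, so the early-exercise decision at every node requires stepwise backward valuation — a closed form cannot price the exercise right.

framework: binomial-lattice backward induction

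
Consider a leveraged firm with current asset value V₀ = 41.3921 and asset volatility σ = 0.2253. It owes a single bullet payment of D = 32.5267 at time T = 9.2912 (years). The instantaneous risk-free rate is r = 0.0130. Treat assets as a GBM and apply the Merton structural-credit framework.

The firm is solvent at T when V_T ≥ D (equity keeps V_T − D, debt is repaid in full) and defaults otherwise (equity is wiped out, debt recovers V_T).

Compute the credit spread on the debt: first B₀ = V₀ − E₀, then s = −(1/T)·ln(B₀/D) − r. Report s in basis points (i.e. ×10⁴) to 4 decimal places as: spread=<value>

spread=176.6725

Work the structural quantities from V₀ = 41.3921 against face 32.5267:
d₁ = [ln(V₀/D) + (r + σ²/2)T] / (σ√T)
   = [ln(41.3921/32.5267) + (0.0130 + 0.5·0.2253²)·9.2912] / (0.2253·√9.2912)
   = [0.241029 + 0.356597] / 0.686748 = 0.870226
d₂ = d₁ − σ√T = 0.870226 − 0.686748 = 0.183478
N(d₁) = 0.807911,  N(d₂) = 0.572789,  e^(−rT) = 0.886224
E₀ = V₀·N(d₁) − D·e^(−rT)·N(d₂)
   = 41.3921·0.807911 − 32.5267·0.886224·0.572789 = 16.929983
B₀ = V₀ − E₀ = 41.3921 − 16.929983 = 24.462117
spread = −(1/T)·ln(B₀/D) − r = −(1/9.2912)·ln(24.462117/32.5267) − 0.0130 = 0.01766725
in basis points: 0.01766725 × 10⁴ = 176.6725 bp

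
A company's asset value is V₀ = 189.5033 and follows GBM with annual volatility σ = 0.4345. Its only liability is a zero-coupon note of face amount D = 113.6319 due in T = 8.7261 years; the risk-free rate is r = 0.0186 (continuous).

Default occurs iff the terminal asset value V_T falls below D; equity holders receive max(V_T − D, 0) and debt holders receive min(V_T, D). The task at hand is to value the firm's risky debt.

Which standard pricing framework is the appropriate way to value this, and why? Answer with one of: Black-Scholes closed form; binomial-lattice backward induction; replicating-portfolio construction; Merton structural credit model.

framework: Merton structural credit model

Key observation: a levered firm with one bullet debt due at 8.7261 years is the canonical structural-credit setup: equity is a call on the firm's assets struck at the face value.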